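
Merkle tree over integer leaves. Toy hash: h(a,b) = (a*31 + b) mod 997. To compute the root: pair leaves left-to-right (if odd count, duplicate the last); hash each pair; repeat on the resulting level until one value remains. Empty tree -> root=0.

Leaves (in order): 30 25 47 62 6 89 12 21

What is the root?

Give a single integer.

L0: [30, 25, 47, 62, 6, 89, 12, 21]
L1: h(30,25)=(30*31+25)%997=955 h(47,62)=(47*31+62)%997=522 h(6,89)=(6*31+89)%997=275 h(12,21)=(12*31+21)%997=393 -> [955, 522, 275, 393]
L2: h(955,522)=(955*31+522)%997=217 h(275,393)=(275*31+393)%997=942 -> [217, 942]
L3: h(217,942)=(217*31+942)%997=690 -> [690]

Answer: 690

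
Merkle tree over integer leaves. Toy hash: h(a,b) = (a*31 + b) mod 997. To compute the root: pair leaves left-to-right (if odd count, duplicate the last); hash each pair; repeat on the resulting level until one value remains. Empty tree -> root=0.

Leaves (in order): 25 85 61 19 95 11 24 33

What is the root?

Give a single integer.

Answer: 26

Derivation:
L0: [25, 85, 61, 19, 95, 11, 24, 33]
L1: h(25,85)=(25*31+85)%997=860 h(61,19)=(61*31+19)%997=913 h(95,11)=(95*31+11)%997=962 h(24,33)=(24*31+33)%997=777 -> [860, 913, 962, 777]
L2: h(860,913)=(860*31+913)%997=654 h(962,777)=(962*31+777)%997=689 -> [654, 689]
L3: h(654,689)=(654*31+689)%997=26 -> [26]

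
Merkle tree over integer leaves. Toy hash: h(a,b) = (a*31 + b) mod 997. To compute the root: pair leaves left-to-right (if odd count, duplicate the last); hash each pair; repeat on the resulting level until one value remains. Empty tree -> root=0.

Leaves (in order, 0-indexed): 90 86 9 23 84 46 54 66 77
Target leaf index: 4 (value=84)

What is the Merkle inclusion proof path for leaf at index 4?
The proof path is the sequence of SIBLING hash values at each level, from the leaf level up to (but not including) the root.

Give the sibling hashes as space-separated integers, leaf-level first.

Answer: 46 743 725 726

Derivation:
L0 (leaves): [90, 86, 9, 23, 84, 46, 54, 66, 77], target index=4
L1: h(90,86)=(90*31+86)%997=882 [pair 0] h(9,23)=(9*31+23)%997=302 [pair 1] h(84,46)=(84*31+46)%997=656 [pair 2] h(54,66)=(54*31+66)%997=743 [pair 3] h(77,77)=(77*31+77)%997=470 [pair 4] -> [882, 302, 656, 743, 470]
  Sibling for proof at L0: 46
L2: h(882,302)=(882*31+302)%997=725 [pair 0] h(656,743)=(656*31+743)%997=142 [pair 1] h(470,470)=(470*31+470)%997=85 [pair 2] -> [725, 142, 85]
  Sibling for proof at L1: 743
L3: h(725,142)=(725*31+142)%997=683 [pair 0] h(85,85)=(85*31+85)%997=726 [pair 1] -> [683, 726]
  Sibling for proof at L2: 725
L4: h(683,726)=(683*31+726)%997=962 [pair 0] -> [962]
  Sibling for proof at L3: 726
Root: 962
Proof path (sibling hashes from leaf to root): [46, 743, 725, 726]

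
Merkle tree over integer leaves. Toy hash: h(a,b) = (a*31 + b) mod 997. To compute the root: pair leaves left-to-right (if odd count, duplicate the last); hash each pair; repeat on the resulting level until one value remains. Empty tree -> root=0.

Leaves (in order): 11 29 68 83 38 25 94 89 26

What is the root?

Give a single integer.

L0: [11, 29, 68, 83, 38, 25, 94, 89, 26]
L1: h(11,29)=(11*31+29)%997=370 h(68,83)=(68*31+83)%997=197 h(38,25)=(38*31+25)%997=206 h(94,89)=(94*31+89)%997=12 h(26,26)=(26*31+26)%997=832 -> [370, 197, 206, 12, 832]
L2: h(370,197)=(370*31+197)%997=700 h(206,12)=(206*31+12)%997=416 h(832,832)=(832*31+832)%997=702 -> [700, 416, 702]
L3: h(700,416)=(700*31+416)%997=182 h(702,702)=(702*31+702)%997=530 -> [182, 530]
L4: h(182,530)=(182*31+530)%997=190 -> [190]

Answer: 190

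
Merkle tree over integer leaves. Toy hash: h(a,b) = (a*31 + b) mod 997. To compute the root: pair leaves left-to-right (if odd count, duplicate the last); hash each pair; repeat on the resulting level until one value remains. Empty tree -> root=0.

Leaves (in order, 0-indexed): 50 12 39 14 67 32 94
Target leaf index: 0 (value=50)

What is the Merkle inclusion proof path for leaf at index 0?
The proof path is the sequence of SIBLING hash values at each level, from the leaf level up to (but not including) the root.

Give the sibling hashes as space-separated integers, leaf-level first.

L0 (leaves): [50, 12, 39, 14, 67, 32, 94], target index=0
L1: h(50,12)=(50*31+12)%997=565 [pair 0] h(39,14)=(39*31+14)%997=226 [pair 1] h(67,32)=(67*31+32)%997=115 [pair 2] h(94,94)=(94*31+94)%997=17 [pair 3] -> [565, 226, 115, 17]
  Sibling for proof at L0: 12
L2: h(565,226)=(565*31+226)%997=792 [pair 0] h(115,17)=(115*31+17)%997=591 [pair 1] -> [792, 591]
  Sibling for proof at L1: 226
L3: h(792,591)=(792*31+591)%997=218 [pair 0] -> [218]
  Sibling for proof at L2: 591
Root: 218
Proof path (sibling hashes from leaf to root): [12, 226, 591]

Answer: 12 226 591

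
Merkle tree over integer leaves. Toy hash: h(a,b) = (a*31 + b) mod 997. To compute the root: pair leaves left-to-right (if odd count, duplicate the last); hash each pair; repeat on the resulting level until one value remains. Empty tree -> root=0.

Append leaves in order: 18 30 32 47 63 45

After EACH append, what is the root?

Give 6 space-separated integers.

Answer: 18 588 309 324 778 202

Derivation:
After append 18 (leaves=[18]):
  L0: [18]
  root=18
After append 30 (leaves=[18, 30]):
  L0: [18, 30]
  L1: h(18,30)=(18*31+30)%997=588 -> [588]
  root=588
After append 32 (leaves=[18, 30, 32]):
  L0: [18, 30, 32]
  L1: h(18,30)=(18*31+30)%997=588 h(32,32)=(32*31+32)%997=27 -> [588, 27]
  L2: h(588,27)=(588*31+27)%997=309 -> [309]
  root=309
After append 47 (leaves=[18, 30, 32, 47]):
  L0: [18, 30, 32, 47]
  L1: h(18,30)=(18*31+30)%997=588 h(32,47)=(32*31+47)%997=42 -> [588, 42]
  L2: h(588,42)=(588*31+42)%997=324 -> [324]
  root=324
After append 63 (leaves=[18, 30, 32, 47, 63]):
  L0: [18, 30, 32, 47, 63]
  L1: h(18,30)=(18*31+30)%997=588 h(32,47)=(32*31+47)%997=42 h(63,63)=(63*31+63)%997=22 -> [588, 42, 22]
  L2: h(588,42)=(588*31+42)%997=324 h(22,22)=(22*31+22)%997=704 -> [324, 704]
  L3: h(324,704)=(324*31+704)%997=778 -> [778]
  root=778
After append 45 (leaves=[18, 30, 32, 47, 63, 45]):
  L0: [18, 30, 32, 47, 63, 45]
  L1: h(18,30)=(18*31+30)%997=588 h(32,47)=(32*31+47)%997=42 h(63,45)=(63*31+45)%997=4 -> [588, 42, 4]
  L2: h(588,42)=(588*31+42)%997=324 h(4,4)=(4*31+4)%997=128 -> [324, 128]
  L3: h(324,128)=(324*31+128)%997=202 -> [202]
  root=202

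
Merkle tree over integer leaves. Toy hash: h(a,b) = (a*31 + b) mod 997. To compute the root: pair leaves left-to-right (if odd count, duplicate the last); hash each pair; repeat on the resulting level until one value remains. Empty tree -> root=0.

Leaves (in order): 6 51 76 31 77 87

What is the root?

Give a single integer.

Answer: 68

Derivation:
L0: [6, 51, 76, 31, 77, 87]
L1: h(6,51)=(6*31+51)%997=237 h(76,31)=(76*31+31)%997=393 h(77,87)=(77*31+87)%997=480 -> [237, 393, 480]
L2: h(237,393)=(237*31+393)%997=761 h(480,480)=(480*31+480)%997=405 -> [761, 405]
L3: h(761,405)=(761*31+405)%997=68 -> [68]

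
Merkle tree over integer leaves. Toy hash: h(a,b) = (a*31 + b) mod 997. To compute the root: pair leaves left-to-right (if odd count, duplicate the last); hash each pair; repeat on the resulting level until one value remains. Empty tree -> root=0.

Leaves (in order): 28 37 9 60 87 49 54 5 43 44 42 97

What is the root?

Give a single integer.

L0: [28, 37, 9, 60, 87, 49, 54, 5, 43, 44, 42, 97]
L1: h(28,37)=(28*31+37)%997=905 h(9,60)=(9*31+60)%997=339 h(87,49)=(87*31+49)%997=752 h(54,5)=(54*31+5)%997=682 h(43,44)=(43*31+44)%997=380 h(42,97)=(42*31+97)%997=402 -> [905, 339, 752, 682, 380, 402]
L2: h(905,339)=(905*31+339)%997=478 h(752,682)=(752*31+682)%997=66 h(380,402)=(380*31+402)%997=218 -> [478, 66, 218]
L3: h(478,66)=(478*31+66)%997=926 h(218,218)=(218*31+218)%997=994 -> [926, 994]
L4: h(926,994)=(926*31+994)%997=787 -> [787]

Answer: 787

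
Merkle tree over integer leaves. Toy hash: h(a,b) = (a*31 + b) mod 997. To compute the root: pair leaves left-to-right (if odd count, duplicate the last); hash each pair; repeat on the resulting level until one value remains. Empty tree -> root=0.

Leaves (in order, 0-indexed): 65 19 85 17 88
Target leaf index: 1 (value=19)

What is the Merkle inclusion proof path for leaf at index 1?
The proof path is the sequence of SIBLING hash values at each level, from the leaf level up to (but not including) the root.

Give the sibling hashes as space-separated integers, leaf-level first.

L0 (leaves): [65, 19, 85, 17, 88], target index=1
L1: h(65,19)=(65*31+19)%997=40 [pair 0] h(85,17)=(85*31+17)%997=658 [pair 1] h(88,88)=(88*31+88)%997=822 [pair 2] -> [40, 658, 822]
  Sibling for proof at L0: 65
L2: h(40,658)=(40*31+658)%997=901 [pair 0] h(822,822)=(822*31+822)%997=382 [pair 1] -> [901, 382]
  Sibling for proof at L1: 658
L3: h(901,382)=(901*31+382)%997=397 [pair 0] -> [397]
  Sibling for proof at L2: 382
Root: 397
Proof path (sibling hashes from leaf to root): [65, 658, 382]

Answer: 65 658 382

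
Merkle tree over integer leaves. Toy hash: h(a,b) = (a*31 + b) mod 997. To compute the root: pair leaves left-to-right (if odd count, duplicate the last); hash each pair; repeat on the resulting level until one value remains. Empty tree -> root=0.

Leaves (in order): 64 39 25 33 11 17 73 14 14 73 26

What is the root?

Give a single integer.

Answer: 396

Derivation:
L0: [64, 39, 25, 33, 11, 17, 73, 14, 14, 73, 26]
L1: h(64,39)=(64*31+39)%997=29 h(25,33)=(25*31+33)%997=808 h(11,17)=(11*31+17)%997=358 h(73,14)=(73*31+14)%997=283 h(14,73)=(14*31+73)%997=507 h(26,26)=(26*31+26)%997=832 -> [29, 808, 358, 283, 507, 832]
L2: h(29,808)=(29*31+808)%997=710 h(358,283)=(358*31+283)%997=414 h(507,832)=(507*31+832)%997=597 -> [710, 414, 597]
L3: h(710,414)=(710*31+414)%997=490 h(597,597)=(597*31+597)%997=161 -> [490, 161]
L4: h(490,161)=(490*31+161)%997=396 -> [396]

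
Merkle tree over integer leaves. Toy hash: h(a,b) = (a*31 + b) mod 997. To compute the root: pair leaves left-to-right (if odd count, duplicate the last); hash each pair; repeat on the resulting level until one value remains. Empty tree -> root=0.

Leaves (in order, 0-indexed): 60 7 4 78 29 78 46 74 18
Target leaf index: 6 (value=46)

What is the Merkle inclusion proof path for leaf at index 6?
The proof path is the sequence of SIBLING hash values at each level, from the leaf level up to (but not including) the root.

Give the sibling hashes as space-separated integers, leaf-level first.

Answer: 74 977 253 597

Derivation:
L0 (leaves): [60, 7, 4, 78, 29, 78, 46, 74, 18], target index=6
L1: h(60,7)=(60*31+7)%997=870 [pair 0] h(4,78)=(4*31+78)%997=202 [pair 1] h(29,78)=(29*31+78)%997=977 [pair 2] h(46,74)=(46*31+74)%997=503 [pair 3] h(18,18)=(18*31+18)%997=576 [pair 4] -> [870, 202, 977, 503, 576]
  Sibling for proof at L0: 74
L2: h(870,202)=(870*31+202)%997=253 [pair 0] h(977,503)=(977*31+503)%997=880 [pair 1] h(576,576)=(576*31+576)%997=486 [pair 2] -> [253, 880, 486]
  Sibling for proof at L1: 977
L3: h(253,880)=(253*31+880)%997=747 [pair 0] h(486,486)=(486*31+486)%997=597 [pair 1] -> [747, 597]
  Sibling for proof at L2: 253
L4: h(747,597)=(747*31+597)%997=823 [pair 0] -> [823]
  Sibling for proof at L3: 597
Root: 823
Proof path (sibling hashes from leaf to root): [74, 977, 253, 597]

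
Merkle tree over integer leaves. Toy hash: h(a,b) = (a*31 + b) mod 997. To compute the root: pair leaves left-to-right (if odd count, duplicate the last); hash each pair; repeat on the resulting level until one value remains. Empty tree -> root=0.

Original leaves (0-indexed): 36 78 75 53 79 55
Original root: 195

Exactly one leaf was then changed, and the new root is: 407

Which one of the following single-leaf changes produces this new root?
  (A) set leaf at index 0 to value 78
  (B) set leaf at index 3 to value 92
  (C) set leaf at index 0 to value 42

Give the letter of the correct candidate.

Original leaves: [36, 78, 75, 53, 79, 55]
Target new root: 407
Try each candidate change and compute the resulting root:
Candidate A: set leaf[0] = 78 -> leaves = [78, 78, 75, 53, 79, 55]
  L0: [78, 78, 75, 53, 79, 55]
  L1: h(78,78)=(78*31+78)%997=502 h(75,53)=(75*31+53)%997=384 h(79,55)=(79*31+55)%997=510 -> [502, 384, 510]
  L2: h(502,384)=(502*31+384)%997=991 h(510,510)=(510*31+510)%997=368 -> [991, 368]
  L3: h(991,368)=(991*31+368)%997=182 -> [182]
  root = 182 != target 407
Candidate B: set leaf[3] = 92 -> leaves = [36, 78, 75, 92, 79, 55]
  L0: [36, 78, 75, 92, 79, 55]
  L1: h(36,78)=(36*31+78)%997=197 h(75,92)=(75*31+92)%997=423 h(79,55)=(79*31+55)%997=510 -> [197, 423, 510]
  L2: h(197,423)=(197*31+423)%997=548 h(510,510)=(510*31+510)%997=368 -> [548, 368]
  L3: h(548,368)=(548*31+368)%997=407 -> [407]
  root = 407 == target 407  ** MATCH **
Candidate C: set leaf[0] = 42 -> leaves = [42, 78, 75, 53, 79, 55]
  L0: [42, 78, 75, 53, 79, 55]
  L1: h(42,78)=(42*31+78)%997=383 h(75,53)=(75*31+53)%997=384 h(79,55)=(79*31+55)%997=510 -> [383, 384, 510]
  L2: h(383,384)=(383*31+384)%997=293 h(510,510)=(510*31+510)%997=368 -> [293, 368]
  L3: h(293,368)=(293*31+368)%997=478 -> [478]
  root = 478 != target 407
Candidate B produces the target root.

Answer: B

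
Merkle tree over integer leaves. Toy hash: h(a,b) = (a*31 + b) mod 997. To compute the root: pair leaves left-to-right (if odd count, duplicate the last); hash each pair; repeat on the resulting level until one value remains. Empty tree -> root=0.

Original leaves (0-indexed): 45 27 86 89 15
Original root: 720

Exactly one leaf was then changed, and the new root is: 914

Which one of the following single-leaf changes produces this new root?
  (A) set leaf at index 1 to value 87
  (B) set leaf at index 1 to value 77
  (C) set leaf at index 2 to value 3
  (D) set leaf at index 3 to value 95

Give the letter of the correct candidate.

Original leaves: [45, 27, 86, 89, 15]
Target new root: 914
Try each candidate change and compute the resulting root:
Candidate A: set leaf[1] = 87 -> leaves = [45, 87, 86, 89, 15]
  L0: [45, 87, 86, 89, 15]
  L1: h(45,87)=(45*31+87)%997=485 h(86,89)=(86*31+89)%997=761 h(15,15)=(15*31+15)%997=480 -> [485, 761, 480]
  L2: h(485,761)=(485*31+761)%997=841 h(480,480)=(480*31+480)%997=405 -> [841, 405]
  L3: h(841,405)=(841*31+405)%997=554 -> [554]
  root = 554 != target 914
Candidate B: set leaf[1] = 77 -> leaves = [45, 77, 86, 89, 15]
  L0: [45, 77, 86, 89, 15]
  L1: h(45,77)=(45*31+77)%997=475 h(86,89)=(86*31+89)%997=761 h(15,15)=(15*31+15)%997=480 -> [475, 761, 480]
  L2: h(475,761)=(475*31+761)%997=531 h(480,480)=(480*31+480)%997=405 -> [531, 405]
  L3: h(531,405)=(531*31+405)%997=914 -> [914]
  root = 914 == target 914  ** MATCH **
Candidate C: set leaf[2] = 3 -> leaves = [45, 27, 3, 89, 15]
  L0: [45, 27, 3, 89, 15]
  L1: h(45,27)=(45*31+27)%997=425 h(3,89)=(3*31+89)%997=182 h(15,15)=(15*31+15)%997=480 -> [425, 182, 480]
  L2: h(425,182)=(425*31+182)%997=396 h(480,480)=(480*31+480)%997=405 -> [396, 405]
  L3: h(396,405)=(396*31+405)%997=717 -> [717]
  root = 717 != target 914
Candidate D: set leaf[3] = 95 -> leaves = [45, 27, 86, 95, 15]
  L0: [45, 27, 86, 95, 15]
  L1: h(45,27)=(45*31+27)%997=425 h(86,95)=(86*31+95)%997=767 h(15,15)=(15*31+15)%997=480 -> [425, 767, 480]
  L2: h(425,767)=(425*31+767)%997=981 h(480,480)=(480*31+480)%997=405 -> [981, 405]
  L3: h(981,405)=(981*31+405)%997=906 -> [906]
  root = 906 != target 914
Candidate B produces the target root.

Answer: B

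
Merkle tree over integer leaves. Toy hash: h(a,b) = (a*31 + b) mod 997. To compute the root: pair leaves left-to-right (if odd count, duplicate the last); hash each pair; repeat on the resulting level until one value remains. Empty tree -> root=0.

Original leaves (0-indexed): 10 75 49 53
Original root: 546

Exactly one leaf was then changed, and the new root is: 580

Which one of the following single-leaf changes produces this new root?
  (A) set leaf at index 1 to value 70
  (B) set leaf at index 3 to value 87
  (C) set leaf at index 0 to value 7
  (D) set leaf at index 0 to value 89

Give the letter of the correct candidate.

Answer: B

Derivation:
Original leaves: [10, 75, 49, 53]
Target new root: 580
Try each candidate change and compute the resulting root:
Candidate A: set leaf[1] = 70 -> leaves = [10, 70, 49, 53]
  L0: [10, 70, 49, 53]
  L1: h(10,70)=(10*31+70)%997=380 h(49,53)=(49*31+53)%997=575 -> [380, 575]
  L2: h(380,575)=(380*31+575)%997=391 -> [391]
  root = 391 != target 580
Candidate B: set leaf[3] = 87 -> leaves = [10, 75, 49, 87]
  L0: [10, 75, 49, 87]
  L1: h(10,75)=(10*31+75)%997=385 h(49,87)=(49*31+87)%997=609 -> [385, 609]
  L2: h(385,609)=(385*31+609)%997=580 -> [580]
  root = 580 == target 580  ** MATCH **
Candidate C: set leaf[0] = 7 -> leaves = [7, 75, 49, 53]
  L0: [7, 75, 49, 53]
  L1: h(7,75)=(7*31+75)%997=292 h(49,53)=(49*31+53)%997=575 -> [292, 575]
  L2: h(292,575)=(292*31+575)%997=654 -> [654]
  root = 654 != target 580
Candidate D: set leaf[0] = 89 -> leaves = [89, 75, 49, 53]
  L0: [89, 75, 49, 53]
  L1: h(89,75)=(89*31+75)%997=840 h(49,53)=(49*31+53)%997=575 -> [840, 575]
  L2: h(840,575)=(840*31+575)%997=693 -> [693]
  root = 693 != target 580
Candidate B produces the target root.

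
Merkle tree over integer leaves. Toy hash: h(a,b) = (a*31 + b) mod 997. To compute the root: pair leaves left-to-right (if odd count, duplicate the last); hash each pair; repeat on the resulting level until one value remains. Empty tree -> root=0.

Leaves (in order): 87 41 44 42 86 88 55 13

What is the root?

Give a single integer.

L0: [87, 41, 44, 42, 86, 88, 55, 13]
L1: h(87,41)=(87*31+41)%997=744 h(44,42)=(44*31+42)%997=409 h(86,88)=(86*31+88)%997=760 h(55,13)=(55*31+13)%997=721 -> [744, 409, 760, 721]
L2: h(744,409)=(744*31+409)%997=542 h(760,721)=(760*31+721)%997=353 -> [542, 353]
L3: h(542,353)=(542*31+353)%997=206 -> [206]

Answer: 206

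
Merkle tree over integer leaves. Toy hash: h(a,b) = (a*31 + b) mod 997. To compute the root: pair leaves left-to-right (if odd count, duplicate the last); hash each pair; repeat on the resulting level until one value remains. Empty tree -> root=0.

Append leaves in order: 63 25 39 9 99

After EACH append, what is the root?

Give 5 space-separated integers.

After append 63 (leaves=[63]):
  L0: [63]
  root=63
After append 25 (leaves=[63, 25]):
  L0: [63, 25]
  L1: h(63,25)=(63*31+25)%997=981 -> [981]
  root=981
After append 39 (leaves=[63, 25, 39]):
  L0: [63, 25, 39]
  L1: h(63,25)=(63*31+25)%997=981 h(39,39)=(39*31+39)%997=251 -> [981, 251]
  L2: h(981,251)=(981*31+251)%997=752 -> [752]
  root=752
After append 9 (leaves=[63, 25, 39, 9]):
  L0: [63, 25, 39, 9]
  L1: h(63,25)=(63*31+25)%997=981 h(39,9)=(39*31+9)%997=221 -> [981, 221]
  L2: h(981,221)=(981*31+221)%997=722 -> [722]
  root=722
After append 99 (leaves=[63, 25, 39, 9, 99]):
  L0: [63, 25, 39, 9, 99]
  L1: h(63,25)=(63*31+25)%997=981 h(39,9)=(39*31+9)%997=221 h(99,99)=(99*31+99)%997=177 -> [981, 221, 177]
  L2: h(981,221)=(981*31+221)%997=722 h(177,177)=(177*31+177)%997=679 -> [722, 679]
  L3: h(722,679)=(722*31+679)%997=130 -> [130]
  root=130

Answer: 63 981 752 722 130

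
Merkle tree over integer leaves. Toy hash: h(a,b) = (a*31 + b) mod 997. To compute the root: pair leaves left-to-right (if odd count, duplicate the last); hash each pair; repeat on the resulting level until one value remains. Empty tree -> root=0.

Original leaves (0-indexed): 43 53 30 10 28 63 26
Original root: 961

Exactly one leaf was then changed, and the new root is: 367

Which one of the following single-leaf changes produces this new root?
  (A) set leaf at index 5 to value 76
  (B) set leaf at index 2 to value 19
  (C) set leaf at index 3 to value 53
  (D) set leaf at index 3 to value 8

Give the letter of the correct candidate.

Original leaves: [43, 53, 30, 10, 28, 63, 26]
Target new root: 367
Try each candidate change and compute the resulting root:
Candidate A: set leaf[5] = 76 -> leaves = [43, 53, 30, 10, 28, 76, 26]
  L0: [43, 53, 30, 10, 28, 76, 26]
  L1: h(43,53)=(43*31+53)%997=389 h(30,10)=(30*31+10)%997=940 h(28,76)=(28*31+76)%997=944 h(26,26)=(26*31+26)%997=832 -> [389, 940, 944, 832]
  L2: h(389,940)=(389*31+940)%997=38 h(944,832)=(944*31+832)%997=186 -> [38, 186]
  L3: h(38,186)=(38*31+186)%997=367 -> [367]
  root = 367 == target 367  ** MATCH **
Candidate B: set leaf[2] = 19 -> leaves = [43, 53, 19, 10, 28, 63, 26]
  L0: [43, 53, 19, 10, 28, 63, 26]
  L1: h(43,53)=(43*31+53)%997=389 h(19,10)=(19*31+10)%997=599 h(28,63)=(28*31+63)%997=931 h(26,26)=(26*31+26)%997=832 -> [389, 599, 931, 832]
  L2: h(389,599)=(389*31+599)%997=694 h(931,832)=(931*31+832)%997=780 -> [694, 780]
  L3: h(694,780)=(694*31+780)%997=360 -> [360]
  root = 360 != target 367
Candidate C: set leaf[3] = 53 -> leaves = [43, 53, 30, 53, 28, 63, 26]
  L0: [43, 53, 30, 53, 28, 63, 26]
  L1: h(43,53)=(43*31+53)%997=389 h(30,53)=(30*31+53)%997=983 h(28,63)=(28*31+63)%997=931 h(26,26)=(26*31+26)%997=832 -> [389, 983, 931, 832]
  L2: h(389,983)=(389*31+983)%997=81 h(931,832)=(931*31+832)%997=780 -> [81, 780]
  L3: h(81,780)=(81*31+780)%997=300 -> [300]
  root = 300 != target 367
Candidate D: set leaf[3] = 8 -> leaves = [43, 53, 30, 8, 28, 63, 26]
  L0: [43, 53, 30, 8, 28, 63, 26]
  L1: h(43,53)=(43*31+53)%997=389 h(30,8)=(30*31+8)%997=938 h(28,63)=(28*31+63)%997=931 h(26,26)=(26*31+26)%997=832 -> [389, 938, 931, 832]
  L2: h(389,938)=(389*31+938)%997=36 h(931,832)=(931*31+832)%997=780 -> [36, 780]
  L3: h(36,780)=(36*31+780)%997=899 -> [899]
  root = 899 != target 367
Candidate A produces the target root.

Answer: A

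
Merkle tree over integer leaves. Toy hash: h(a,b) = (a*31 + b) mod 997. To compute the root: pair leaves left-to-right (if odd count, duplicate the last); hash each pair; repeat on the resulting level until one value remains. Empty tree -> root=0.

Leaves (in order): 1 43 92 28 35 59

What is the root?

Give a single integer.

L0: [1, 43, 92, 28, 35, 59]
L1: h(1,43)=(1*31+43)%997=74 h(92,28)=(92*31+28)%997=886 h(35,59)=(35*31+59)%997=147 -> [74, 886, 147]
L2: h(74,886)=(74*31+886)%997=189 h(147,147)=(147*31+147)%997=716 -> [189, 716]
L3: h(189,716)=(189*31+716)%997=593 -> [593]

Answer: 593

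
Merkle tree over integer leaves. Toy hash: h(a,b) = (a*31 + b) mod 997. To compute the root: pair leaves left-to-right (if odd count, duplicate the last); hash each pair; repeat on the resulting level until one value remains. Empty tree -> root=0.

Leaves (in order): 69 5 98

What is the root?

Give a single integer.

Answer: 807

Derivation:
L0: [69, 5, 98]
L1: h(69,5)=(69*31+5)%997=150 h(98,98)=(98*31+98)%997=145 -> [150, 145]
L2: h(150,145)=(150*31+145)%997=807 -> [807]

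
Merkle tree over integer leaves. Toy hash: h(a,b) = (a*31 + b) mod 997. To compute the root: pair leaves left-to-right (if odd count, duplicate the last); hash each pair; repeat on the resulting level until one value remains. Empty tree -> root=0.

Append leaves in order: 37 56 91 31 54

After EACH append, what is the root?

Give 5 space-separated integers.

After append 37 (leaves=[37]):
  L0: [37]
  root=37
After append 56 (leaves=[37, 56]):
  L0: [37, 56]
  L1: h(37,56)=(37*31+56)%997=206 -> [206]
  root=206
After append 91 (leaves=[37, 56, 91]):
  L0: [37, 56, 91]
  L1: h(37,56)=(37*31+56)%997=206 h(91,91)=(91*31+91)%997=918 -> [206, 918]
  L2: h(206,918)=(206*31+918)%997=325 -> [325]
  root=325
After append 31 (leaves=[37, 56, 91, 31]):
  L0: [37, 56, 91, 31]
  L1: h(37,56)=(37*31+56)%997=206 h(91,31)=(91*31+31)%997=858 -> [206, 858]
  L2: h(206,858)=(206*31+858)%997=265 -> [265]
  root=265
After append 54 (leaves=[37, 56, 91, 31, 54]):
  L0: [37, 56, 91, 31, 54]
  L1: h(37,56)=(37*31+56)%997=206 h(91,31)=(91*31+31)%997=858 h(54,54)=(54*31+54)%997=731 -> [206, 858, 731]
  L2: h(206,858)=(206*31+858)%997=265 h(731,731)=(731*31+731)%997=461 -> [265, 461]
  L3: h(265,461)=(265*31+461)%997=700 -> [700]
  root=700

Answer: 37 206 325 265 700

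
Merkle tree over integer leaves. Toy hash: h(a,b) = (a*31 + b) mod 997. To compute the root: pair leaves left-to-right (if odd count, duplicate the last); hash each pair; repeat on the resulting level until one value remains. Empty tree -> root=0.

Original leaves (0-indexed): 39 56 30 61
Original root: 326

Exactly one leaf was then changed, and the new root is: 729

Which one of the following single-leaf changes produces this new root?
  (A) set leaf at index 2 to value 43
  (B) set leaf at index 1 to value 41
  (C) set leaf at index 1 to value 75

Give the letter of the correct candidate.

Original leaves: [39, 56, 30, 61]
Target new root: 729
Try each candidate change and compute the resulting root:
Candidate A: set leaf[2] = 43 -> leaves = [39, 56, 43, 61]
  L0: [39, 56, 43, 61]
  L1: h(39,56)=(39*31+56)%997=268 h(43,61)=(43*31+61)%997=397 -> [268, 397]
  L2: h(268,397)=(268*31+397)%997=729 -> [729]
  root = 729 == target 729  ** MATCH **
Candidate B: set leaf[1] = 41 -> leaves = [39, 41, 30, 61]
  L0: [39, 41, 30, 61]
  L1: h(39,41)=(39*31+41)%997=253 h(30,61)=(30*31+61)%997=991 -> [253, 991]
  L2: h(253,991)=(253*31+991)%997=858 -> [858]
  root = 858 != target 729
Candidate C: set leaf[1] = 75 -> leaves = [39, 75, 30, 61]
  L0: [39, 75, 30, 61]
  L1: h(39,75)=(39*31+75)%997=287 h(30,61)=(30*31+61)%997=991 -> [287, 991]
  L2: h(287,991)=(287*31+991)%997=915 -> [915]
  root = 915 != target 729
Candidate A produces the target root.

Answer: A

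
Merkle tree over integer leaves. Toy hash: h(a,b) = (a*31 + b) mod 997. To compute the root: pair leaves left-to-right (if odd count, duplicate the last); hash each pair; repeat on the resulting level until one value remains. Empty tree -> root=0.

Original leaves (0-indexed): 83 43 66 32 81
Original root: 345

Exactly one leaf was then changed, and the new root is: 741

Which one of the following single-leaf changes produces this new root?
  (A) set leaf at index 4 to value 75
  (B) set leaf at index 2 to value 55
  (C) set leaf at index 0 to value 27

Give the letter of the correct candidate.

Original leaves: [83, 43, 66, 32, 81]
Target new root: 741
Try each candidate change and compute the resulting root:
Candidate A: set leaf[4] = 75 -> leaves = [83, 43, 66, 32, 75]
  L0: [83, 43, 66, 32, 75]
  L1: h(83,43)=(83*31+43)%997=622 h(66,32)=(66*31+32)%997=84 h(75,75)=(75*31+75)%997=406 -> [622, 84, 406]
  L2: h(622,84)=(622*31+84)%997=423 h(406,406)=(406*31+406)%997=31 -> [423, 31]
  L3: h(423,31)=(423*31+31)%997=183 -> [183]
  root = 183 != target 741
Candidate B: set leaf[2] = 55 -> leaves = [83, 43, 55, 32, 81]
  L0: [83, 43, 55, 32, 81]
  L1: h(83,43)=(83*31+43)%997=622 h(55,32)=(55*31+32)%997=740 h(81,81)=(81*31+81)%997=598 -> [622, 740, 598]
  L2: h(622,740)=(622*31+740)%997=82 h(598,598)=(598*31+598)%997=193 -> [82, 193]
  L3: h(82,193)=(82*31+193)%997=741 -> [741]
  root = 741 == target 741  ** MATCH **
Candidate C: set leaf[0] = 27 -> leaves = [27, 43, 66, 32, 81]
  L0: [27, 43, 66, 32, 81]
  L1: h(27,43)=(27*31+43)%997=880 h(66,32)=(66*31+32)%997=84 h(81,81)=(81*31+81)%997=598 -> [880, 84, 598]
  L2: h(880,84)=(880*31+84)%997=445 h(598,598)=(598*31+598)%997=193 -> [445, 193]
  L3: h(445,193)=(445*31+193)%997=30 -> [30]
  root = 30 != target 741
Candidate B produces the target root.

Answer: B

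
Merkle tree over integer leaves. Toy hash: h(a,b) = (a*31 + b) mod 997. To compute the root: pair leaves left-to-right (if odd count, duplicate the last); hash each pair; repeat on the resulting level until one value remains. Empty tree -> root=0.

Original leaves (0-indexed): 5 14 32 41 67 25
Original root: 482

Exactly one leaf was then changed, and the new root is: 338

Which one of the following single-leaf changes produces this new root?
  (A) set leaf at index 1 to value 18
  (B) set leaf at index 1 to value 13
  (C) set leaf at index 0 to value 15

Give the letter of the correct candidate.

Original leaves: [5, 14, 32, 41, 67, 25]
Target new root: 338
Try each candidate change and compute the resulting root:
Candidate A: set leaf[1] = 18 -> leaves = [5, 18, 32, 41, 67, 25]
  L0: [5, 18, 32, 41, 67, 25]
  L1: h(5,18)=(5*31+18)%997=173 h(32,41)=(32*31+41)%997=36 h(67,25)=(67*31+25)%997=108 -> [173, 36, 108]
  L2: h(173,36)=(173*31+36)%997=414 h(108,108)=(108*31+108)%997=465 -> [414, 465]
  L3: h(414,465)=(414*31+465)%997=338 -> [338]
  root = 338 == target 338  ** MATCH **
Candidate B: set leaf[1] = 13 -> leaves = [5, 13, 32, 41, 67, 25]
  L0: [5, 13, 32, 41, 67, 25]
  L1: h(5,13)=(5*31+13)%997=168 h(32,41)=(32*31+41)%997=36 h(67,25)=(67*31+25)%997=108 -> [168, 36, 108]
  L2: h(168,36)=(168*31+36)%997=259 h(108,108)=(108*31+108)%997=465 -> [259, 465]
  L3: h(259,465)=(259*31+465)%997=518 -> [518]
  root = 518 != target 338
Candidate C: set leaf[0] = 15 -> leaves = [15, 14, 32, 41, 67, 25]
  L0: [15, 14, 32, 41, 67, 25]
  L1: h(15,14)=(15*31+14)%997=479 h(32,41)=(32*31+41)%997=36 h(67,25)=(67*31+25)%997=108 -> [479, 36, 108]
  L2: h(479,36)=(479*31+36)%997=927 h(108,108)=(108*31+108)%997=465 -> [927, 465]
  L3: h(927,465)=(927*31+465)%997=289 -> [289]
  root = 289 != target 338
Candidate A produces the target root.

Answer: A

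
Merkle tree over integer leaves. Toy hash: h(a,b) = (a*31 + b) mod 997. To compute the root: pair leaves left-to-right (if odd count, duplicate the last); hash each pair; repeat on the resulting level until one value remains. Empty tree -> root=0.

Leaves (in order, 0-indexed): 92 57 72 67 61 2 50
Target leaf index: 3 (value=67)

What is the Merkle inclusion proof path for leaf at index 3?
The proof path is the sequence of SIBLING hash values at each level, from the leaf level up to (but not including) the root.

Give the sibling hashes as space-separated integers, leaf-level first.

L0 (leaves): [92, 57, 72, 67, 61, 2, 50], target index=3
L1: h(92,57)=(92*31+57)%997=915 [pair 0] h(72,67)=(72*31+67)%997=305 [pair 1] h(61,2)=(61*31+2)%997=896 [pair 2] h(50,50)=(50*31+50)%997=603 [pair 3] -> [915, 305, 896, 603]
  Sibling for proof at L0: 72
L2: h(915,305)=(915*31+305)%997=754 [pair 0] h(896,603)=(896*31+603)%997=463 [pair 1] -> [754, 463]
  Sibling for proof at L1: 915
L3: h(754,463)=(754*31+463)%997=906 [pair 0] -> [906]
  Sibling for proof at L2: 463
Root: 906
Proof path (sibling hashes from leaf to root): [72, 915, 463]

Answer: 72 915 463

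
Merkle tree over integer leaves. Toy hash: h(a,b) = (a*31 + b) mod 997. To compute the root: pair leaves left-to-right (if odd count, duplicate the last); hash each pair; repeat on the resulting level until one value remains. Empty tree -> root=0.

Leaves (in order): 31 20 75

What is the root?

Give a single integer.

L0: [31, 20, 75]
L1: h(31,20)=(31*31+20)%997=981 h(75,75)=(75*31+75)%997=406 -> [981, 406]
L2: h(981,406)=(981*31+406)%997=907 -> [907]

Answer: 907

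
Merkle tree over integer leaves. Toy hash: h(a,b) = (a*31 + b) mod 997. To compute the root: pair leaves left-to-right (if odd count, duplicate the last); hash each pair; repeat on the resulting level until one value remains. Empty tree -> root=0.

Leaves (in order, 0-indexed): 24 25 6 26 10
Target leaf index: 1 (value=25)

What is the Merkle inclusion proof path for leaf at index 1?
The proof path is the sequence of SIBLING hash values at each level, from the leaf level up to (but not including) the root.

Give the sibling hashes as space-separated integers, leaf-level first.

Answer: 24 212 270

Derivation:
L0 (leaves): [24, 25, 6, 26, 10], target index=1
L1: h(24,25)=(24*31+25)%997=769 [pair 0] h(6,26)=(6*31+26)%997=212 [pair 1] h(10,10)=(10*31+10)%997=320 [pair 2] -> [769, 212, 320]
  Sibling for proof at L0: 24
L2: h(769,212)=(769*31+212)%997=123 [pair 0] h(320,320)=(320*31+320)%997=270 [pair 1] -> [123, 270]
  Sibling for proof at L1: 212
L3: h(123,270)=(123*31+270)%997=95 [pair 0] -> [95]
  Sibling for proof at L2: 270
Root: 95
Proof path (sibling hashes from leaf to root): [24, 212, 270]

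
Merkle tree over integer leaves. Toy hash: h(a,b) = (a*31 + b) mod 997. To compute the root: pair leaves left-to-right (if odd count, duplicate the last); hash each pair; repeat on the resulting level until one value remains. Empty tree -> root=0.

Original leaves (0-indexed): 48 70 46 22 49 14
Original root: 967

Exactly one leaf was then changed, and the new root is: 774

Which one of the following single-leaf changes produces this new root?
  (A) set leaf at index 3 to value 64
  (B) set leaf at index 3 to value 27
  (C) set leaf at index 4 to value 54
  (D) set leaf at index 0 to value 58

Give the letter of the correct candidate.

Answer: D

Derivation:
Original leaves: [48, 70, 46, 22, 49, 14]
Target new root: 774
Try each candidate change and compute the resulting root:
Candidate A: set leaf[3] = 64 -> leaves = [48, 70, 46, 64, 49, 14]
  L0: [48, 70, 46, 64, 49, 14]
  L1: h(48,70)=(48*31+70)%997=561 h(46,64)=(46*31+64)%997=493 h(49,14)=(49*31+14)%997=536 -> [561, 493, 536]
  L2: h(561,493)=(561*31+493)%997=935 h(536,536)=(536*31+536)%997=203 -> [935, 203]
  L3: h(935,203)=(935*31+203)%997=275 -> [275]
  root = 275 != target 774
Candidate B: set leaf[3] = 27 -> leaves = [48, 70, 46, 27, 49, 14]
  L0: [48, 70, 46, 27, 49, 14]
  L1: h(48,70)=(48*31+70)%997=561 h(46,27)=(46*31+27)%997=456 h(49,14)=(49*31+14)%997=536 -> [561, 456, 536]
  L2: h(561,456)=(561*31+456)%997=898 h(536,536)=(536*31+536)%997=203 -> [898, 203]
  L3: h(898,203)=(898*31+203)%997=125 -> [125]
  root = 125 != target 774
Candidate C: set leaf[4] = 54 -> leaves = [48, 70, 46, 22, 54, 14]
  L0: [48, 70, 46, 22, 54, 14]
  L1: h(48,70)=(48*31+70)%997=561 h(46,22)=(46*31+22)%997=451 h(54,14)=(54*31+14)%997=691 -> [561, 451, 691]
  L2: h(561,451)=(561*31+451)%997=893 h(691,691)=(691*31+691)%997=178 -> [893, 178]
  L3: h(893,178)=(893*31+178)%997=942 -> [942]
  root = 942 != target 774
Candidate D: set leaf[0] = 58 -> leaves = [58, 70, 46, 22, 49, 14]
  L0: [58, 70, 46, 22, 49, 14]
  L1: h(58,70)=(58*31+70)%997=871 h(46,22)=(46*31+22)%997=451 h(49,14)=(49*31+14)%997=536 -> [871, 451, 536]
  L2: h(871,451)=(871*31+451)%997=533 h(536,536)=(536*31+536)%997=203 -> [533, 203]
  L3: h(533,203)=(533*31+203)%997=774 -> [774]
  root = 774 == target 774  ** MATCH **
Candidate D produces the target root.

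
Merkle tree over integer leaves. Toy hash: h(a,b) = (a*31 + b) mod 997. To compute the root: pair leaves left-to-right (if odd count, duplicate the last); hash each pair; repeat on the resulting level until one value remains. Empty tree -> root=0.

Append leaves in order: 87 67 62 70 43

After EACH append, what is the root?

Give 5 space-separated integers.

Answer: 87 770 929 937 298

Derivation:
After append 87 (leaves=[87]):
  L0: [87]
  root=87
After append 67 (leaves=[87, 67]):
  L0: [87, 67]
  L1: h(87,67)=(87*31+67)%997=770 -> [770]
  root=770
After append 62 (leaves=[87, 67, 62]):
  L0: [87, 67, 62]
  L1: h(87,67)=(87*31+67)%997=770 h(62,62)=(62*31+62)%997=987 -> [770, 987]
  L2: h(770,987)=(770*31+987)%997=929 -> [929]
  root=929
After append 70 (leaves=[87, 67, 62, 70]):
  L0: [87, 67, 62, 70]
  L1: h(87,67)=(87*31+67)%997=770 h(62,70)=(62*31+70)%997=995 -> [770, 995]
  L2: h(770,995)=(770*31+995)%997=937 -> [937]
  root=937
After append 43 (leaves=[87, 67, 62, 70, 43]):
  L0: [87, 67, 62, 70, 43]
  L1: h(87,67)=(87*31+67)%997=770 h(62,70)=(62*31+70)%997=995 h(43,43)=(43*31+43)%997=379 -> [770, 995, 379]
  L2: h(770,995)=(770*31+995)%997=937 h(379,379)=(379*31+379)%997=164 -> [937, 164]
  L3: h(937,164)=(937*31+164)%997=298 -> [298]
  root=298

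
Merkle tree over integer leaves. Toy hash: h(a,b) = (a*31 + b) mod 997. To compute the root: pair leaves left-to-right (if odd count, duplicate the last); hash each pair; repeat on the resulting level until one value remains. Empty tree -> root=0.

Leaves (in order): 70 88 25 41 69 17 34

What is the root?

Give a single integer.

Answer: 965

Derivation:
L0: [70, 88, 25, 41, 69, 17, 34]
L1: h(70,88)=(70*31+88)%997=264 h(25,41)=(25*31+41)%997=816 h(69,17)=(69*31+17)%997=162 h(34,34)=(34*31+34)%997=91 -> [264, 816, 162, 91]
L2: h(264,816)=(264*31+816)%997=27 h(162,91)=(162*31+91)%997=128 -> [27, 128]
L3: h(27,128)=(27*31+128)%997=965 -> [965]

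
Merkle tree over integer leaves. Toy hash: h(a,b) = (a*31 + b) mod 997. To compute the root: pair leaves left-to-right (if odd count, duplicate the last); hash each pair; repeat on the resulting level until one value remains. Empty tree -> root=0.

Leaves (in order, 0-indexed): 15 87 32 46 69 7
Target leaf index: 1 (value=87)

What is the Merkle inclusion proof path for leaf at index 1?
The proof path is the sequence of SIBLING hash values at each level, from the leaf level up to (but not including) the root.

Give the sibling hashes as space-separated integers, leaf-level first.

L0 (leaves): [15, 87, 32, 46, 69, 7], target index=1
L1: h(15,87)=(15*31+87)%997=552 [pair 0] h(32,46)=(32*31+46)%997=41 [pair 1] h(69,7)=(69*31+7)%997=152 [pair 2] -> [552, 41, 152]
  Sibling for proof at L0: 15
L2: h(552,41)=(552*31+41)%997=204 [pair 0] h(152,152)=(152*31+152)%997=876 [pair 1] -> [204, 876]
  Sibling for proof at L1: 41
L3: h(204,876)=(204*31+876)%997=221 [pair 0] -> [221]
  Sibling for proof at L2: 876
Root: 221
Proof path (sibling hashes from leaf to root): [15, 41, 876]

Answer: 15 41 876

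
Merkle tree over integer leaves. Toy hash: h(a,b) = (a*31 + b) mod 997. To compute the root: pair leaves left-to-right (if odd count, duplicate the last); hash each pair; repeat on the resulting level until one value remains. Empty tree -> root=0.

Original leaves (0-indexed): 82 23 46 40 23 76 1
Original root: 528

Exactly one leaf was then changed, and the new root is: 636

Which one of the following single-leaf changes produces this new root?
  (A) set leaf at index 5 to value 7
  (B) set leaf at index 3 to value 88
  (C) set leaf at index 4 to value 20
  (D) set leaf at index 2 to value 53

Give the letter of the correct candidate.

Answer: C

Derivation:
Original leaves: [82, 23, 46, 40, 23, 76, 1]
Target new root: 636
Try each candidate change and compute the resulting root:
Candidate A: set leaf[5] = 7 -> leaves = [82, 23, 46, 40, 23, 7, 1]
  L0: [82, 23, 46, 40, 23, 7, 1]
  L1: h(82,23)=(82*31+23)%997=571 h(46,40)=(46*31+40)%997=469 h(23,7)=(23*31+7)%997=720 h(1,1)=(1*31+1)%997=32 -> [571, 469, 720, 32]
  L2: h(571,469)=(571*31+469)%997=224 h(720,32)=(720*31+32)%997=418 -> [224, 418]
  L3: h(224,418)=(224*31+418)%997=383 -> [383]
  root = 383 != target 636
Candidate B: set leaf[3] = 88 -> leaves = [82, 23, 46, 88, 23, 76, 1]
  L0: [82, 23, 46, 88, 23, 76, 1]
  L1: h(82,23)=(82*31+23)%997=571 h(46,88)=(46*31+88)%997=517 h(23,76)=(23*31+76)%997=789 h(1,1)=(1*31+1)%997=32 -> [571, 517, 789, 32]
  L2: h(571,517)=(571*31+517)%997=272 h(789,32)=(789*31+32)%997=563 -> [272, 563]
  L3: h(272,563)=(272*31+563)%997=22 -> [22]
  root = 22 != target 636
Candidate C: set leaf[4] = 20 -> leaves = [82, 23, 46, 40, 20, 76, 1]
  L0: [82, 23, 46, 40, 20, 76, 1]
  L1: h(82,23)=(82*31+23)%997=571 h(46,40)=(46*31+40)%997=469 h(20,76)=(20*31+76)%997=696 h(1,1)=(1*31+1)%997=32 -> [571, 469, 696, 32]
  L2: h(571,469)=(571*31+469)%997=224 h(696,32)=(696*31+32)%997=671 -> [224, 671]
  L3: h(224,671)=(224*31+671)%997=636 -> [636]
  root = 636 == target 636  ** MATCH **
Candidate D: set leaf[2] = 53 -> leaves = [82, 23, 53, 40, 23, 76, 1]
  L0: [82, 23, 53, 40, 23, 76, 1]
  L1: h(82,23)=(82*31+23)%997=571 h(53,40)=(53*31+40)%997=686 h(23,76)=(23*31+76)%997=789 h(1,1)=(1*31+1)%997=32 -> [571, 686, 789, 32]
  L2: h(571,686)=(571*31+686)%997=441 h(789,32)=(789*31+32)%997=563 -> [441, 563]
  L3: h(441,563)=(441*31+563)%997=276 -> [276]
  root = 276 != target 636
Candidate C produces the target root.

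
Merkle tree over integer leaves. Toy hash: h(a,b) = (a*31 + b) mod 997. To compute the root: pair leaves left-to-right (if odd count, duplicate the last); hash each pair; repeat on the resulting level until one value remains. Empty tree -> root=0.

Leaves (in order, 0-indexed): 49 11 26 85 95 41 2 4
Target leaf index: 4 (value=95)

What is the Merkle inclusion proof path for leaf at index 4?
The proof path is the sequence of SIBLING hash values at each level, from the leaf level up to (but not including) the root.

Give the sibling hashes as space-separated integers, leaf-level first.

Answer: 41 66 465

Derivation:
L0 (leaves): [49, 11, 26, 85, 95, 41, 2, 4], target index=4
L1: h(49,11)=(49*31+11)%997=533 [pair 0] h(26,85)=(26*31+85)%997=891 [pair 1] h(95,41)=(95*31+41)%997=992 [pair 2] h(2,4)=(2*31+4)%997=66 [pair 3] -> [533, 891, 992, 66]
  Sibling for proof at L0: 41
L2: h(533,891)=(533*31+891)%997=465 [pair 0] h(992,66)=(992*31+66)%997=908 [pair 1] -> [465, 908]
  Sibling for proof at L1: 66
L3: h(465,908)=(465*31+908)%997=368 [pair 0] -> [368]
  Sibling for proof at L2: 465
Root: 368
Proof path (sibling hashes from leaf to root): [41, 66, 465]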